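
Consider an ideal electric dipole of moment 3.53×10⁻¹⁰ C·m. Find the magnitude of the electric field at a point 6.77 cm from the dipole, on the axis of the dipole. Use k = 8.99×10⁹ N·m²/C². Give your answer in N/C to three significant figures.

On the dipole axis E = 2kp/r³.
E = 2·(8.99×10⁹)(3.53×10⁻¹⁰) / (0.0677)³ = 2.045×10⁴ N/C.

E ≈ 2.05×10⁴ N/C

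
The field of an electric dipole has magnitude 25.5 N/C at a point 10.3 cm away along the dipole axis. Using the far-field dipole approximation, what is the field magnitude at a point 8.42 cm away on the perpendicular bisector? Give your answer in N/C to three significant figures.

Dipole fields scale as 1/r³ in the far field.
The axial field is twice the equatorial field at the same r, so the geometry factor is 1/2.
E₂ = E₁ · (1/2) · (r₁/r₂)³ = 25.5 · 0.5 · (10.3/8.42)³.
(r₁/r₂)³ = (1.223)³ = 1.831.
E₂ ≈ 23.34 N/C.

E ≈ 23.3 N/C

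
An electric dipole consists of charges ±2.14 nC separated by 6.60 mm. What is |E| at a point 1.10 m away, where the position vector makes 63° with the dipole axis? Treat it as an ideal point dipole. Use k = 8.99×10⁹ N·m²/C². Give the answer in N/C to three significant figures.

E ≈ 0.121 N/C

Dipole moment p = qd = (2.14×10⁻⁹ C)(0.00660 m) = 1.412×10⁻¹¹ C·m.
At angle θ the dipole field magnitude is E = (kp/r³)·√(1 + 3cos²θ).
kp/r³ = (8.99×10⁹)(1.412×10⁻¹¹) / (1.10)³ = 0.09537 N/C.
√(1 + 3cos²63°) = √(1 + 3·0.2061) = √1.6183 ≈ 1.2721.
E ≈ 0.09537 × 1.272 = 0.1213 N/C.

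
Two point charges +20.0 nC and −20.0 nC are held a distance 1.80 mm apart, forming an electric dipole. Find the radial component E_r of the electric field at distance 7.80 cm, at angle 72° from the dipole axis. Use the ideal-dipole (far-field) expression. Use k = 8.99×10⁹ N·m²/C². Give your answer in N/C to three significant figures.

E_r ≈ 421 N/C

Dipole moment p = qd = (2.00×10⁻⁸ C)(0.00180 m) = 3.60×10⁻¹¹ C·m.
For a dipole, E_r = (2kp cosθ)/r³.
kp/r³ = (8.99×10⁹)(3.60×10⁻¹¹)/(0.0780)³ = 682.0 N/C.
E_r = 2·682.0·cos72° = 421.5 N/C.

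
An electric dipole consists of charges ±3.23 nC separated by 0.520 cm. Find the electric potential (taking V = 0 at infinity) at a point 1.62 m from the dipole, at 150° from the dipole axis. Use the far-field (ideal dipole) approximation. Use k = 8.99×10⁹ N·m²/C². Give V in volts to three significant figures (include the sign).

V ≈ -0.0498 V

Dipole moment p = qd = (3.23×10⁻⁹ C)(0.00520 m) = 1.68×10⁻¹¹ C·m.
The dipole potential is V = kp cosθ / r².
V = (8.99×10⁹)(1.68×10⁻¹¹)·cos150° / (1.62)² = -0.04984 V.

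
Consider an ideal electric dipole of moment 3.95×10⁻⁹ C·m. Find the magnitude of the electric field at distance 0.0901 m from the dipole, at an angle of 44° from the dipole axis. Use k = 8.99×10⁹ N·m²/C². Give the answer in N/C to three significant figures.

At angle θ the dipole field magnitude is E = (kp/r³)·√(1 + 3cos²θ).
kp/r³ = (8.99×10⁹)(3.95×10⁻⁹) / (0.0901)³ = 4.855×10⁴ N/C.
√(1 + 3cos²44°) = √(1 + 3·0.5174) = √2.5523 ≈ 1.5976.
E ≈ 4.855×10⁴ × 1.598 = 7.756×10⁴ N/C.

E ≈ 7.76×10⁴ N/C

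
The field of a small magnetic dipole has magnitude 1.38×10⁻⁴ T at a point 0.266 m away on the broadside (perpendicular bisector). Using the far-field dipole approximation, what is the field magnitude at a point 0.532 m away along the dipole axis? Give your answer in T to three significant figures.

Dipole fields scale as 1/r³ in the far field.
The axial field is twice the equatorial field at the same r, so the geometry factor is 2/1.
B₂ = B₁ · (2/1) · (r₁/r₂)³ = 1.38×10⁻⁴ · 2 · (0.266/0.532)³.
(r₁/r₂)³ = (0.5)³ = 0.125.
B₂ ≈ 3.450×10⁻⁵ T.

B ≈ 3.45×10⁻⁵ T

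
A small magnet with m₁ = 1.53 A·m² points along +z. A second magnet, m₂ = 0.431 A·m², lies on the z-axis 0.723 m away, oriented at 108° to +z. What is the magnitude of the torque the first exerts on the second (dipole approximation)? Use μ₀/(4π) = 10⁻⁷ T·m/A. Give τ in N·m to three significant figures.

Dipole B is on the axis of dipole A, so B₁ there is axial: B₁ = (μ₀/4π)·2m₁/r³ along +z.
B₁ = 2(10⁻⁷)(1.53)/(0.723)³ = 8.097×10⁻⁷ T.
τ = m₂ B₁ sinθ.
τ = (0.431)(8.097×10⁻⁷)·sin108° = 3.319×10⁻⁷ N·m.

τ ≈ 3.32×10⁻⁷ N·m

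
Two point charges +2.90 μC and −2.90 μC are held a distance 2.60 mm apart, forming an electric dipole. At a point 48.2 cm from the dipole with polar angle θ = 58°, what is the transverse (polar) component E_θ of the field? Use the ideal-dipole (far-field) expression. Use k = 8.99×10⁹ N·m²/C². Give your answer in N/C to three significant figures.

Dipole moment p = qd = (2.90×10⁻⁶ C)(0.00260 m) = 7.54×10⁻⁹ C·m.
For a dipole, E_θ = (kp sinθ)/r³.
kp/r³ = (8.99×10⁹)(7.54×10⁻⁹)/(0.482)³ = 605.3 N/C.
E_θ = 605.3·sin58° = 513.3 N/C.

E_θ ≈ 513 N/C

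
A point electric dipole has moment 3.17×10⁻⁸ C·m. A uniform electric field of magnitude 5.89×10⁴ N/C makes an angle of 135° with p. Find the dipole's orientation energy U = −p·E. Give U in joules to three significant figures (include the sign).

U = −p·E = −pE cosθ.
U = −(3.17×10⁻⁸)(5.89×10⁴)·cos135° = 0.001320 J.

U ≈ 0.00132 J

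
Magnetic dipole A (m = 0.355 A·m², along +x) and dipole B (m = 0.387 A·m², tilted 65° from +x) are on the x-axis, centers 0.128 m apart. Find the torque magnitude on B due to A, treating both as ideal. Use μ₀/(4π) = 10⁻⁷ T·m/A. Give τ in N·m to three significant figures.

Dipole B is on the axis of dipole A, so B₁ there is axial: B₁ = (μ₀/4π)·2m₁/r³ along +x.
B₁ = 2(10⁻⁷)(0.355)/(0.128)³ = 3.386×10⁻⁵ T.
τ = m₂ B₁ sinθ.
τ = (0.387)(3.386×10⁻⁵)·sin65° = 1.187×10⁻⁵ N·m.

τ ≈ 1.19×10⁻⁵ N·m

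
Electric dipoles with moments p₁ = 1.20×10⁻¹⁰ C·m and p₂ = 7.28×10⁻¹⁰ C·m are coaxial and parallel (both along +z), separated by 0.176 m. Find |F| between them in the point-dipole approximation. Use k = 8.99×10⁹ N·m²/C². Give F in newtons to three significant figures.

F ≈ 4.91×10⁻⁶ N

On-axis field of dipole 1 at distance r: E = 2kp₁/r³. Force on dipole 2 is F = p₂·dE/dr (gradient along axis).
dE/dr = −6kp₁/r⁴, so |F| = 6kp₁p₂/r⁴ (attractive for aligned moments).
F = 6(8.99×10⁹)(1.20×10⁻¹⁰)(7.28×10⁻¹⁰)/(0.176)⁴ = 4.911×10⁻⁶ N.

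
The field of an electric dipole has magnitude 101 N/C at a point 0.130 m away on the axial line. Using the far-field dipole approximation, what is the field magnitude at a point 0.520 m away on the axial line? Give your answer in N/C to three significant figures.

Dipole fields scale as 1/r³ in the far field; the geometry is the same at both points.
E₂ = E₁ · (r₁/r₂)³ = 101 · (0.130/0.520)³.
(r₁/r₂)³ = (0.25)³ = 0.01562.
E₂ ≈ 1.578 N/C.

E ≈ 1.58 N/C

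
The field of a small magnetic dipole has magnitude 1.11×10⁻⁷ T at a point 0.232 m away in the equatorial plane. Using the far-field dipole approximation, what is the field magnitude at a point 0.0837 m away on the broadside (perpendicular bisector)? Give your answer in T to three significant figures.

Dipole fields scale as 1/r³ in the far field; the geometry is the same at both points.
B₂ = B₁ · (r₁/r₂)³ = 1.11×10⁻⁷ · (0.232/0.0837)³.
(r₁/r₂)³ = (2.772)³ = 21.3.
B₂ ≈ 2.364×10⁻⁶ T.

B ≈ 2.36×10⁻⁶ T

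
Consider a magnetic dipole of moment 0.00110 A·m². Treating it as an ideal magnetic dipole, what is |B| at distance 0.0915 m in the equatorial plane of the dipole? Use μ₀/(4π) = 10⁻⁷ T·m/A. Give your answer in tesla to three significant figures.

In the equatorial plane B = (μ₀/4π)·m/r³ (half the axial value).
B = (10⁻⁷)·(0.00110) / (0.0915)³ = 1.436×10⁻⁷ T.

B ≈ 1.44×10⁻⁷ T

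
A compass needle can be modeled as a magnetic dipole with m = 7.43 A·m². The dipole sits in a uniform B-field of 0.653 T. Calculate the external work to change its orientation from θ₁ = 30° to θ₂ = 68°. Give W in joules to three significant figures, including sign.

W ≈ 2.38 J

W_ext = ΔU = −mB cosθ₂ + mB cosθ₁ = mB(cosθ₁ − cosθ₂).
W = (7.43)(0.653)·(cos30° − cos68°) = (4.852)·(+0.4914) = 2.384 J.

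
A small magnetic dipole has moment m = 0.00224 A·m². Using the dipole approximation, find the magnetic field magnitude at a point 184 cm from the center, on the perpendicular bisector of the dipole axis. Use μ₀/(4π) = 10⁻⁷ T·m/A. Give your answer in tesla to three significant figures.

B ≈ 3.60×10⁻¹¹ T

In the equatorial plane B = (μ₀/4π)·m/r³ (half the axial value).
B = (10⁻⁷)·(0.00224) / (1.84)³ = 3.596×10⁻¹¹ T.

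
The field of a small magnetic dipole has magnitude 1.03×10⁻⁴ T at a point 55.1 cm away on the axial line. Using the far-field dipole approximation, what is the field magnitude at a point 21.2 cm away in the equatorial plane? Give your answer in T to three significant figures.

Dipole fields scale as 1/r³ in the far field.
The axial field is twice the equatorial field at the same r, so the geometry factor is 1/2.
B₂ = B₁ · (1/2) · (r₁/r₂)³ = 1.03×10⁻⁴ · 0.5 · (55.1/21.2)³.
(r₁/r₂)³ = (2.599)³ = 17.56.
B₂ ≈ 9.042×10⁻⁴ T.

B ≈ 9.04×10⁻⁴ T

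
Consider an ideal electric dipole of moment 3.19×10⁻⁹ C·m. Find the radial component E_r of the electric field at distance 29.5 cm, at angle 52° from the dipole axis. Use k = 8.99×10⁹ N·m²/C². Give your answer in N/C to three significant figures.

E_r ≈ 1380 N/C

For a dipole, E_r = (2kp cosθ)/r³.
kp/r³ = (8.99×10⁹)(3.19×10⁻⁹)/(0.295)³ = 1117 N/C.
E_r = 2·1117·cos52° = 1375 N/C.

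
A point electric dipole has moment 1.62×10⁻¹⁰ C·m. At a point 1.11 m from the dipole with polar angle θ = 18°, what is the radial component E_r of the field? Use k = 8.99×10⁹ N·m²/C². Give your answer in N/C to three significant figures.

E_r ≈ 2.03 N/C

For a dipole, E_r = (2kp cosθ)/r³.
kp/r³ = (8.99×10⁹)(1.62×10⁻¹⁰)/(1.11)³ = 1.065 N/C.
E_r = 2·1.065·cos18° = 2.026 N/C.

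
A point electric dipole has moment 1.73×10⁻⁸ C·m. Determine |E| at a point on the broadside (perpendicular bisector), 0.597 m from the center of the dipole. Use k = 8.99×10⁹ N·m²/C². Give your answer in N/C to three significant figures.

E ≈ 731 N/C

In the equatorial plane E = kp/r³.
E = (8.99×10⁹)(1.73×10⁻⁸) / (0.597)³ = 730.9 N/C.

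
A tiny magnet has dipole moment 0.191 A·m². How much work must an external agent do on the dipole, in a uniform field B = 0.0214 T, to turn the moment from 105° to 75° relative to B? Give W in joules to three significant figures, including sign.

W ≈ -0.00212 J

W_ext = ΔU = −mB cosθ₂ + mB cosθ₁ = mB(cosθ₁ − cosθ₂).
W = (0.191)(0.0214)·(cos105° − cos75°) = (0.004087)·(-0.5176) = -0.002116 J.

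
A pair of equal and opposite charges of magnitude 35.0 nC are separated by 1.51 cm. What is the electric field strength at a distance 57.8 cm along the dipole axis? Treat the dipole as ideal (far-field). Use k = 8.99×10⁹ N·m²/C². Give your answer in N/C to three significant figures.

E ≈ 49.2 N/C

Dipole moment p = qd = (3.50×10⁻⁸ C)(0.0151 m) = 5.285×10⁻¹⁰ C·m.
On the dipole axis E = 2kp/r³.
E = 2·(8.99×10⁹)(5.285×10⁻¹⁰) / (0.578)³ = 49.21 N/C.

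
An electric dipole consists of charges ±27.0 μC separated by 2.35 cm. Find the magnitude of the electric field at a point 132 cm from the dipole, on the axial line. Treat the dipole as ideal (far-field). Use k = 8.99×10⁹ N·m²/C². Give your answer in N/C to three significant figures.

Dipole moment p = qd = (2.70×10⁻⁵ C)(0.0235 m) = 6.345×10⁻⁷ C·m.
On the dipole axis E = 2kp/r³.
E = 2·(8.99×10⁹)(6.345×10⁻⁷) / (1.32)³ = 4960 N/C.

E ≈ 4960 N/C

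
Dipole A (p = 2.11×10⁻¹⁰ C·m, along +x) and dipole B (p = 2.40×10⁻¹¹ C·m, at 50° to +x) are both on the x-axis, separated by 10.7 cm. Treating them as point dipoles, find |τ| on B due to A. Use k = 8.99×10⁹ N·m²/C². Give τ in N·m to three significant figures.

τ ≈ 5.69×10⁻⁸ N·m

The second dipole sits on the axis of the first, so the field there is axial: E₁ = 2kp₁/r³ along +x.
E₁ = 2(8.99×10⁹)(2.11×10⁻¹⁰)/(0.107)³ = 3097 N/C.
Torque on the second dipole: τ = p₂ E₁ sinθ.
τ = (2.40×10⁻¹¹)(3097)·sin50° = 5.694×10⁻⁸ N·m.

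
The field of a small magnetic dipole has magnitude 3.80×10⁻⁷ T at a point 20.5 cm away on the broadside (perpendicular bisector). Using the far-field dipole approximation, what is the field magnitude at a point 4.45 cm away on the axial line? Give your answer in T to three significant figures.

B ≈ 7.43×10⁻⁵ T

Dipole fields scale as 1/r³ in the far field.
The axial field is twice the equatorial field at the same r, so the geometry factor is 2/1.
B₂ = B₁ · (2/1) · (r₁/r₂)³ = 3.80×10⁻⁷ · 2 · (20.5/4.45)³.
(r₁/r₂)³ = (4.607)³ = 97.76.
B₂ ≈ 7.430×10⁻⁵ T.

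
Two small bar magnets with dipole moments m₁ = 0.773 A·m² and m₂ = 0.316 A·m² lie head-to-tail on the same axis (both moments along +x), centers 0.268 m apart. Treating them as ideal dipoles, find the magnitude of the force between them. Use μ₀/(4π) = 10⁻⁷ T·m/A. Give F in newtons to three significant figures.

F ≈ 2.84×10⁻⁵ N

On-axis B of dipole 1: B = (μ₀/4π)·2m₁/r³. Force on dipole 2: F = m₂·dB/dr.
dB/dr = −(μ₀/4π)·6m₁/r⁴, so |F| = (μ₀/4π)·6m₁m₂/r⁴.
F = 6(10⁻⁷)(0.773)(0.316)/(0.268)⁴ = 2.841×10⁻⁵ N.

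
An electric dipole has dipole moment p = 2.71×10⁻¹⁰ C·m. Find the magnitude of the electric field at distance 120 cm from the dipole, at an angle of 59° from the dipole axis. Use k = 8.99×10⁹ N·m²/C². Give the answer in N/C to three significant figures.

E ≈ 1.89 N/C

At angle θ the dipole field magnitude is E = (kp/r³)·√(1 + 3cos²θ).
kp/r³ = (8.99×10⁹)(2.71×10⁻¹⁰) / (1.20)³ = 1.410 N/C.
√(1 + 3cos²59°) = √(1 + 3·0.2653) = √1.7958 ≈ 1.3401.
E ≈ 1.410 × 1.340 = 1.889 N/C.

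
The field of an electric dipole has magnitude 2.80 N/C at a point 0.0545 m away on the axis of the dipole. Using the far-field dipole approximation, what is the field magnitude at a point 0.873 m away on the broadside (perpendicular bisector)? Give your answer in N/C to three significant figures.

E ≈ 3.41×10⁻⁴ N/C

Dipole fields scale as 1/r³ in the far field.
The axial field is twice the equatorial field at the same r, so the geometry factor is 1/2.
E₂ = E₁ · (1/2) · (r₁/r₂)³ = 2.80 · 0.5 · (0.0545/0.873)³.
(r₁/r₂)³ = (0.06243)³ = 0.0002433.
E₂ ≈ 3.406×10⁻⁴ N/C.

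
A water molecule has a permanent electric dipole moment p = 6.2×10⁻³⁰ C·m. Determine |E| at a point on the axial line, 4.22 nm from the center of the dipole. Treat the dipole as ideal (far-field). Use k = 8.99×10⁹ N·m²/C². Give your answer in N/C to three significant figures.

E ≈ 1.48×10⁶ N/C

On the dipole axis E = 2kp/r³.
E = 2·(8.99×10⁹)(6.20×10⁻³⁰) / (4.22×10⁻⁹)³ = 1.483×10⁶ N/C.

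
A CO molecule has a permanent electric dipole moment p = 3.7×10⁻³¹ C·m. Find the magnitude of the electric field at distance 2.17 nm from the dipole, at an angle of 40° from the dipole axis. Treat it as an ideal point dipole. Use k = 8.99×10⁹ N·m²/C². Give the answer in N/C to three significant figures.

E ≈ 5.41×10⁵ N/C

At angle θ the dipole field magnitude is E = (kp/r³)·√(1 + 3cos²θ).
kp/r³ = (8.99×10⁹)(3.70×10⁻³¹) / (2.17×10⁻⁹)³ = 3.255×10⁵ N/C.
√(1 + 3cos²40°) = √(1 + 3·0.5868) = √2.7605 ≈ 1.6615.
E ≈ 3.255×10⁵ × 1.661 = 5.408×10⁵ N/C.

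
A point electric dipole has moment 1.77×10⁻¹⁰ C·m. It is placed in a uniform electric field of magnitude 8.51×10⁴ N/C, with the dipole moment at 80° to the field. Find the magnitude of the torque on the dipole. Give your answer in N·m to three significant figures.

Torque on an electric dipole: τ = pE sinθ.
τ = (1.77×10⁻¹⁰)(8.51×10⁴)·sin80° = 1.483×10⁻⁵ N·m.

τ ≈ 1.48×10⁻⁵ N·m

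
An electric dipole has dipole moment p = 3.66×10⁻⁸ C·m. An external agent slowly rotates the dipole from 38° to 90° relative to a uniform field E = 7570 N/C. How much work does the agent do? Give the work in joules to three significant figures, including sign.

W ≈ 2.18×10⁻⁴ J

W_ext = ΔU = U(θ₂) − U(θ₁) = −pE cosθ₂ − (−pE cosθ₁) = pE(cosθ₁ − cosθ₂).
W = (3.66×10⁻⁸)(7570)·(cos38° − cos90°) = (2.771×10⁻⁴)·(+0.7880) = 2.183×10⁻⁴ J.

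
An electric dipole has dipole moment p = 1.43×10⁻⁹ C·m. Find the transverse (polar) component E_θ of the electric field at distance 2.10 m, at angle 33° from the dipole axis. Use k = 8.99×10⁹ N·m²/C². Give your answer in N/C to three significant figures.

For a dipole, E_θ = (kp sinθ)/r³.
kp/r³ = (8.99×10⁹)(1.43×10⁻⁹)/(2.10)³ = 1.388 N/C.
E_θ = 1.388·sin33° = 0.7560 N/C.

E_θ ≈ 0.756 N/C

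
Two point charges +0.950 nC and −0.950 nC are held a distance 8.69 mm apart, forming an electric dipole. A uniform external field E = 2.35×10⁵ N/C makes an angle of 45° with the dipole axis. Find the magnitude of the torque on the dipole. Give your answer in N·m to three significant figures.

Dipole moment p = qd = (9.50×10⁻¹⁰ C)(0.00869 m) = 8.256×10⁻¹² C·m.
Torque on an electric dipole: τ = pE sinθ.
τ = (8.256×10⁻¹²)(2.35×10⁵)·sin45° = 1.372×10⁻⁶ N·m.

τ ≈ 1.37×10⁻⁶ N·m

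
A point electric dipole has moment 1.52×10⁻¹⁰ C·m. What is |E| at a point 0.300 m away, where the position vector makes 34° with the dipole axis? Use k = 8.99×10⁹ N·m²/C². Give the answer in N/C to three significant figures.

At angle θ the dipole field magnitude is E = (kp/r³)·√(1 + 3cos²θ).
kp/r³ = (8.99×10⁹)(1.52×10⁻¹⁰) / (0.300)³ = 50.61 N/C.
√(1 + 3cos²34°) = √(1 + 3·0.6873) = √3.0619 ≈ 1.7498.
E ≈ 50.61 × 1.750 = 88.56 N/C.

E ≈ 88.6 N/C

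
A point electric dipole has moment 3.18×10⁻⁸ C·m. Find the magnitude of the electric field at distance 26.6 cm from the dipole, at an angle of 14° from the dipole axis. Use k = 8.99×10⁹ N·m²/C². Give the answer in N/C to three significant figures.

At angle θ the dipole field magnitude is E = (kp/r³)·√(1 + 3cos²θ).
kp/r³ = (8.99×10⁹)(3.18×10⁻⁸) / (0.266)³ = 1.519×10⁴ N/C.
√(1 + 3cos²14°) = √(1 + 3·0.9415) = √3.8244 ≈ 1.9556.
E ≈ 1.519×10⁴ × 1.956 = 2.970×10⁴ N/C.

E ≈ 2.97×10⁴ N/C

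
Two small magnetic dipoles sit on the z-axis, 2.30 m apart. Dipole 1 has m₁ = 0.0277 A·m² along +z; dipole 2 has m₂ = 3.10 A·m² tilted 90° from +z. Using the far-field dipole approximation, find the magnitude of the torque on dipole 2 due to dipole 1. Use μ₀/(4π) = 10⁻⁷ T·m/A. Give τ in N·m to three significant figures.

Dipole B is on the axis of dipole A, so B₁ there is axial: B₁ = (μ₀/4π)·2m₁/r³ along +z.
B₁ = 2(10⁻⁷)(0.0277)/(2.30)³ = 4.553×10⁻¹⁰ T.
τ = m₂ B₁ sinθ.
τ = (3.10)(4.553×10⁻¹⁰)·sin90° = 1.412×10⁻⁹ N·m.

τ ≈ 1.41×10⁻⁹ N·m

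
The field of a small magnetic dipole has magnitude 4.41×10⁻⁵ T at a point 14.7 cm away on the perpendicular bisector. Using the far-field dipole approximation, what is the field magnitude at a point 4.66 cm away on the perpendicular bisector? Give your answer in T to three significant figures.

Dipole fields scale as 1/r³ in the far field; the geometry is the same at both points.
B₂ = B₁ · (r₁/r₂)³ = 4.41×10⁻⁵ · (14.7/4.66)³.
(r₁/r₂)³ = (3.155)³ = 31.39.
B₂ ≈ 0.001384 T.

B ≈ 0.00138 T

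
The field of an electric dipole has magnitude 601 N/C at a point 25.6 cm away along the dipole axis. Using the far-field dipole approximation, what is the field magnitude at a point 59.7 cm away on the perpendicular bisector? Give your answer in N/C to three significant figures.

E ≈ 23.7 N/C

Dipole fields scale as 1/r³ in the far field.
The axial field is twice the equatorial field at the same r, so the geometry factor is 1/2.
E₂ = E₁ · (1/2) · (r₁/r₂)³ = 601 · 0.5 · (25.6/59.7)³.
(r₁/r₂)³ = (0.4288)³ = 0.07885.
E₂ ≈ 23.69 N/C.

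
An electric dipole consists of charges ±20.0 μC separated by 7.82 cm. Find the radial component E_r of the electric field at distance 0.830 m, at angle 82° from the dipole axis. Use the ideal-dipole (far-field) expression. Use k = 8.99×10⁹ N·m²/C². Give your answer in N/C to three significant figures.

Dipole moment p = qd = (2.00×10⁻⁵ C)(0.0782 m) = 1.564×10⁻⁶ C·m.
For a dipole, E_r = (2kp cosθ)/r³.
kp/r³ = (8.99×10⁹)(1.564×10⁻⁶)/(0.830)³ = 2.459×10⁴ N/C.
E_r = 2·2.459×10⁴·cos82° = 6845 N/C.

E_r ≈ 6840 N/C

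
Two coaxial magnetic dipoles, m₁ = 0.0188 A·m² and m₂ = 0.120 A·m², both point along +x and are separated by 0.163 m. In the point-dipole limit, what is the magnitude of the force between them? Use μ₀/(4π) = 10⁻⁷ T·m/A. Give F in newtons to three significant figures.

F ≈ 1.92×10⁻⁶ N

On-axis B of dipole 1: B = (μ₀/4π)·2m₁/r³. Force on dipole 2: F = m₂·dB/dr.
dB/dr = −(μ₀/4π)·6m₁/r⁴, so |F| = (μ₀/4π)·6m₁m₂/r⁴.
F = 6(10⁻⁷)(0.0188)(0.120)/(0.163)⁴ = 1.918×10⁻⁶ N.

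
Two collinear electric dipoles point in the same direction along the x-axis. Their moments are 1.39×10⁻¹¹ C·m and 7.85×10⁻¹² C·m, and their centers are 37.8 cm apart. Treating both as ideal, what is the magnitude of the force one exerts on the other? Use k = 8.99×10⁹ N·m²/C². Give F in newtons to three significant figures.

On-axis field of dipole 1 at distance r: E = 2kp₁/r³. Force on dipole 2 is F = p₂·dE/dr (gradient along axis).
dE/dr = −6kp₁/r⁴, so |F| = 6kp₁p₂/r⁴ (attractive for aligned moments).
F = 6(8.99×10⁹)(1.39×10⁻¹¹)(7.85×10⁻¹²)/(0.378)⁴ = 2.883×10⁻¹⁰ N.

F ≈ 2.88×10⁻¹⁰ N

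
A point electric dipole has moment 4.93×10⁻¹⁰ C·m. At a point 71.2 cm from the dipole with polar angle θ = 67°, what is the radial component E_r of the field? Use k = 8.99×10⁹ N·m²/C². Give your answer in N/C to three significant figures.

For a dipole, E_r = (2kp cosθ)/r³.
kp/r³ = (8.99×10⁹)(4.93×10⁻¹⁰)/(0.712)³ = 12.28 N/C.
E_r = 2·12.28·cos67° = 9.596 N/C.

E_r ≈ 9.60 N/C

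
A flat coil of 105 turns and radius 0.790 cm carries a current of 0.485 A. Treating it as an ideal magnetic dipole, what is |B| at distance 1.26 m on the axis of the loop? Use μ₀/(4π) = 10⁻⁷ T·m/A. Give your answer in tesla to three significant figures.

m = NIA = NIπa² = 105·(0.485)·π·(0.00790)² = 0.009985 A·m².
On axis B = (μ₀/4π)·2m/r³.
B = 2·(10⁻⁷)·(0.009985) / (1.26)³ = 9.983×10⁻¹⁰ T.

B ≈ 9.98×10⁻¹⁰ T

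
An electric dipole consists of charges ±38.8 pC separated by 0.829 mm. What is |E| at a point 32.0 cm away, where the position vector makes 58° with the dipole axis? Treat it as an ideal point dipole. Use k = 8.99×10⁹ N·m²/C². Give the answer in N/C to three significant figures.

E ≈ 0.0120 N/C

Dipole moment p = qd = (3.88×10⁻¹¹ C)(8.29×10⁻⁴ m) = 3.217×10⁻¹⁴ C·m.
At angle θ the dipole field magnitude is E = (kp/r³)·√(1 + 3cos²θ).
kp/r³ = (8.99×10⁹)(3.217×10⁻¹⁴) / (0.320)³ = 0.008826 N/C.
√(1 + 3cos²58°) = √(1 + 3·0.2808) = √1.8424 ≈ 1.3574.
E ≈ 0.008826 × 1.357 = 0.01198 N/C.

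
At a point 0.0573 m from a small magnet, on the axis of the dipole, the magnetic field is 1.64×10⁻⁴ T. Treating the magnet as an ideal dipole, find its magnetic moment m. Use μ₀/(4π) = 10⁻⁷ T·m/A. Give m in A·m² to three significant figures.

On axis B = (μ₀/4π)·2m/r³, so m = Br³·4π/(μ₀·2).
m = (1.64×10⁻⁴)·(0.0573)³ / (2·10⁻⁷) = 0.1543 A·m².

m ≈ 0.154 A·m²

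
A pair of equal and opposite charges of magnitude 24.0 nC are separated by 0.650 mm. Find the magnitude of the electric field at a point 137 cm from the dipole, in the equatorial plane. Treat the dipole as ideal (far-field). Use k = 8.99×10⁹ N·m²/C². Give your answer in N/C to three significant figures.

E ≈ 0.0545 N/C

Dipole moment p = qd = (2.40×10⁻⁸ C)(6.50×10⁻⁴ m) = 1.56×10⁻¹¹ C·m.
On the perpendicular bisector E = kp/r³ (half the axial value at the same distance).
E = (8.99×10⁹)(1.56×10⁻¹¹) / (1.37)³ = 0.05454 N/C.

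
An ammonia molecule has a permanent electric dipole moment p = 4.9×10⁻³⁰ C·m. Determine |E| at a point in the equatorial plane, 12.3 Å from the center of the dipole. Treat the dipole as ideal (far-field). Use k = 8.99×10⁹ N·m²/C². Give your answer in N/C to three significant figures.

E ≈ 2.37×10⁷ N/C

On the perpendicular bisector E = kp/r³ (half the axial value at the same distance).
E = (8.99×10⁹)(4.90×10⁻³⁰) / (1.23×10⁻⁹)³ = 2.367×10⁷ N/C.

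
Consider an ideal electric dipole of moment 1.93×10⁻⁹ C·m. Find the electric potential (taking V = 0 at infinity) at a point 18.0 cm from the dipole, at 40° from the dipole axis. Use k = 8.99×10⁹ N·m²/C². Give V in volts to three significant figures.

The dipole potential is V = kp cosθ / r².
V = (8.99×10⁹)(1.93×10⁻⁹)·cos40° / (0.180)² = 410.2 V.

V ≈ 410 V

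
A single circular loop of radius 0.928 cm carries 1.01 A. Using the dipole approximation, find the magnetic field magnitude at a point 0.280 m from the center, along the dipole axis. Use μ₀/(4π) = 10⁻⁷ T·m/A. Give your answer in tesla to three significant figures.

B ≈ 2.49×10⁻⁹ T

Magnetic moment m = IA = Iπa² = (1.01)·π·(0.00928)² = 2.733×10⁻⁴ A·m².
On axis B = (μ₀/4π)·2m/r³.
B = 2·(10⁻⁷)·(2.733×10⁻⁴) / (0.280)³ = 2.490×10⁻⁹ T.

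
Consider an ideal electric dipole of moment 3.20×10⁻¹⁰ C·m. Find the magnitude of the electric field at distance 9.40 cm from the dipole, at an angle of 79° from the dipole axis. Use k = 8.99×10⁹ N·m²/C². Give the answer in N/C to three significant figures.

E ≈ 3650 N/C

At angle θ the dipole field magnitude is E = (kp/r³)·√(1 + 3cos²θ).
kp/r³ = (8.99×10⁹)(3.20×10⁻¹⁰) / (0.0940)³ = 3464 N/C.
√(1 + 3cos²79°) = √(1 + 3·0.0364) = √1.1092 ≈ 1.0532.
E ≈ 3464 × 1.053 = 3648 N/C.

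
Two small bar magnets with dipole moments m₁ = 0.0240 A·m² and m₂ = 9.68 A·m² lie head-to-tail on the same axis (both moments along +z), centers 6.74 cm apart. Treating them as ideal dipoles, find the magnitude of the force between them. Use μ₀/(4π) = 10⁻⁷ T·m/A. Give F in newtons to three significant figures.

On-axis B of dipole 1: B = (μ₀/4π)·2m₁/r³. Force on dipole 2: F = m₂·dB/dr.
dB/dr = −(μ₀/4π)·6m₁/r⁴, so |F| = (μ₀/4π)·6m₁m₂/r⁴.
F = 6(10⁻⁷)(0.0240)(9.68)/(0.0674)⁴ = 0.006755 N.

F ≈ 0.00675 N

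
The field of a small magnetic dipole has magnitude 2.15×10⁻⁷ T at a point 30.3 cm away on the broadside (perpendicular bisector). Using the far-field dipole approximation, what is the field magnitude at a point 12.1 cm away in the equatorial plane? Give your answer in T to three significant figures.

B ≈ 3.38×10⁻⁶ T

Dipole fields scale as 1/r³ in the far field; the geometry is the same at both points.
B₂ = B₁ · (r₁/r₂)³ = 2.15×10⁻⁷ · (30.3/12.1)³.
(r₁/r₂)³ = (2.504)³ = 15.7.
B₂ ≈ 3.376×10⁻⁶ T.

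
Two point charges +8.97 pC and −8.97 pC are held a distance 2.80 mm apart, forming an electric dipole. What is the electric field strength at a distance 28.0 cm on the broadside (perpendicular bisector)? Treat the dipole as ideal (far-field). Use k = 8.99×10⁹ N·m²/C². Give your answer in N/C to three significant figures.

Dipole moment p = qd = (8.97×10⁻¹² C)(0.00280 m) = 2.512×10⁻¹⁴ C·m.
In the equatorial plane E = kp/r³.
E = (8.99×10⁹)(2.512×10⁻¹⁴) / (0.280)³ = 0.01029 N/C.

E ≈ 0.0103 N/C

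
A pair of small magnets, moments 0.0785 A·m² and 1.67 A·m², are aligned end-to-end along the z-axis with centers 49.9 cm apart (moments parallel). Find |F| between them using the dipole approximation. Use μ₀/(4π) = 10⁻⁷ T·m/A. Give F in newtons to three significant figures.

On-axis B of dipole 1: B = (μ₀/4π)·2m₁/r³. Force on dipole 2: F = m₂·dB/dr.
dB/dr = −(μ₀/4π)·6m₁/r⁴, so |F| = (μ₀/4π)·6m₁m₂/r⁴.
F = 6(10⁻⁷)(0.0785)(1.67)/(0.499)⁴ = 1.269×10⁻⁶ N.

F ≈ 1.27×10⁻⁶ N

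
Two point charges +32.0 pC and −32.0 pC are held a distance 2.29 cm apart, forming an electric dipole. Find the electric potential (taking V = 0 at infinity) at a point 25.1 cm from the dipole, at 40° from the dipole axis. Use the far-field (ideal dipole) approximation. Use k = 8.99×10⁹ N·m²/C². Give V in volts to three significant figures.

V ≈ 0.0801 V

Dipole moment p = qd = (3.20×10⁻¹¹ C)(0.0229 m) = 7.328×10⁻¹³ C·m.
The dipole potential is V = kp cosθ / r².
V = (8.99×10⁹)(7.328×10⁻¹³)·cos40° / (0.251)² = 0.08010 V.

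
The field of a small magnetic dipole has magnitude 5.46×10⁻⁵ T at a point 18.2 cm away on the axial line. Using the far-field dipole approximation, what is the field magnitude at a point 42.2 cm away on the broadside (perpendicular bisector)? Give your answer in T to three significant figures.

B ≈ 2.19×10⁻⁶ T

Dipole fields scale as 1/r³ in the far field.
The axial field is twice the equatorial field at the same r, so the geometry factor is 1/2.
B₂ = B₁ · (1/2) · (r₁/r₂)³ = 5.46×10⁻⁵ · 0.5 · (18.2/42.2)³.
(r₁/r₂)³ = (0.4313)³ = 0.08022.
B₂ ≈ 2.190×10⁻⁶ T.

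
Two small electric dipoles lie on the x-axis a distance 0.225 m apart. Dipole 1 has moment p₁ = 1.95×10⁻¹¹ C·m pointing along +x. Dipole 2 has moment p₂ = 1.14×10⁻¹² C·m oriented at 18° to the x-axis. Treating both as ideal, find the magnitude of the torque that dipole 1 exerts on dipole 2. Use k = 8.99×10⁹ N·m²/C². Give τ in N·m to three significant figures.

τ ≈ 1.08×10⁻¹¹ N·m

The second dipole sits on the axis of the first, so the field there is axial: E₁ = 2kp₁/r³ along +x.
E₁ = 2(8.99×10⁹)(1.95×10⁻¹¹)/(0.225)³ = 30.78 N/C.
Torque on the second dipole: τ = p₂ E₁ sinθ.
τ = (1.14×10⁻¹²)(30.78)·sin18° = 1.084×10⁻¹¹ N·m.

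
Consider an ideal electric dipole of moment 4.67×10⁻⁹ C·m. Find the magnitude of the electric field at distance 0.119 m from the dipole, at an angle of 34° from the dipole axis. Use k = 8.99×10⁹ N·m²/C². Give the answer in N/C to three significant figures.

At angle θ the dipole field magnitude is E = (kp/r³)·√(1 + 3cos²θ).
kp/r³ = (8.99×10⁹)(4.67×10⁻⁹) / (0.119)³ = 2.491×10⁴ N/C.
√(1 + 3cos²34°) = √(1 + 3·0.6873) = √3.0619 ≈ 1.7498.
E ≈ 2.491×10⁴ × 1.750 = 4.359×10⁴ N/C.

E ≈ 4.36×10⁴ N/C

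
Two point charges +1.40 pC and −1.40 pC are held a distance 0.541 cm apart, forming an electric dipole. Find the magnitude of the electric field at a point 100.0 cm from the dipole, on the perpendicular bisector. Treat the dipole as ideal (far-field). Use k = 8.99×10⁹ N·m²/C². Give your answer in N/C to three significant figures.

E ≈ 6.81×10⁻⁵ N/C

Dipole moment p = qd = (1.40×10⁻¹² C)(0.00541 m) = 7.574×10⁻¹⁵ C·m.
In the equatorial plane E = kp/r³.
E = (8.99×10⁹)(7.574×10⁻¹⁵) / (1.00)³ = 6.809×10⁻⁵ N/C.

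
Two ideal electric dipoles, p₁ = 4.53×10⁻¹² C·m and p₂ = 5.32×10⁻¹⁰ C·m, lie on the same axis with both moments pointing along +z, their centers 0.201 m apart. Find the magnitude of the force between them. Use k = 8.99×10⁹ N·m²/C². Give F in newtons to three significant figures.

F ≈ 7.96×10⁻⁸ N

On-axis field of dipole 1 at distance r: E = 2kp₁/r³. Force on dipole 2 is F = p₂·dE/dr (gradient along axis).
dE/dr = −6kp₁/r⁴, so |F| = 6kp₁p₂/r⁴ (attractive for aligned moments).
F = 6(8.99×10⁹)(4.53×10⁻¹²)(5.32×10⁻¹⁰)/(0.201)⁴ = 7.964×10⁻⁸ N.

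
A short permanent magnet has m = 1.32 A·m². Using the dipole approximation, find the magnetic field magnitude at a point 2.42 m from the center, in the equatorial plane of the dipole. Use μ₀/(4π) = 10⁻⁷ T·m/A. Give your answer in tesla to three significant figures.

In the equatorial plane B = (μ₀/4π)·m/r³ (half the axial value).
B = (10⁻⁷)·(1.32) / (2.42)³ = 9.314×10⁻⁹ T.

B ≈ 9.31×10⁻⁹ T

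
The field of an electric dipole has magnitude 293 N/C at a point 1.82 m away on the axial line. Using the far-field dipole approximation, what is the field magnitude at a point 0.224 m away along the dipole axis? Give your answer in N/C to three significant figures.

Dipole fields scale as 1/r³ in the far field; the geometry is the same at both points.
E₂ = E₁ · (r₁/r₂)³ = 293 · (1.82/0.224)³.
(r₁/r₂)³ = (8.125)³ = 536.4.
E₂ ≈ 1.572×10⁵ N/C.

E ≈ 1.57×10⁵ N/C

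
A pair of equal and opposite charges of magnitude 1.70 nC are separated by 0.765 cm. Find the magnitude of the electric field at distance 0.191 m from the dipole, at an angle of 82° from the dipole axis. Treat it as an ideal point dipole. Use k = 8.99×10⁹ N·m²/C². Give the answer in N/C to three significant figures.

Dipole moment p = qd = (1.70×10⁻⁹ C)(0.00765 m) = 1.301×10⁻¹¹ C·m.
At angle θ the dipole field magnitude is E = (kp/r³)·√(1 + 3cos²θ).
kp/r³ = (8.99×10⁹)(1.301×10⁻¹¹) / (0.191)³ = 16.79 N/C.
√(1 + 3cos²82°) = √(1 + 3·0.0194) = √1.0581 ≈ 1.0286.
E ≈ 16.79 × 1.029 = 17.27 N/C.

E ≈ 17.3 N/C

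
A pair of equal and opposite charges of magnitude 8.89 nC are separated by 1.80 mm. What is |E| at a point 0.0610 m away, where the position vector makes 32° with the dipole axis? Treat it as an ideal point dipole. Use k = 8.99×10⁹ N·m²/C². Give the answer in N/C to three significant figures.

E ≈ 1130 N/C

Dipole moment p = qd = (8.89×10⁻⁹ C)(0.00180 m) = 1.60×10⁻¹¹ C·m.
At angle θ the dipole field magnitude is E = (kp/r³)·√(1 + 3cos²θ).
kp/r³ = (8.99×10⁹)(1.60×10⁻¹¹) / (0.0610)³ = 633.7 N/C.
√(1 + 3cos²32°) = √(1 + 3·0.7192) = √3.1576 ≈ 1.7770.
E ≈ 633.7 × 1.777 = 1126 N/C.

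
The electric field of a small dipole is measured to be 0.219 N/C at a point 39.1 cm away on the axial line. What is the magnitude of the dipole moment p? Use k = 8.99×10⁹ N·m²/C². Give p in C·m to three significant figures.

On axis E = 2kp/r³, so p = Er³/(2k).
p = (0.219)·(0.391)³ / (2·8.99×10⁹) = 7.281×10⁻¹³ C·m.

p ≈ 7.28×10⁻¹³ C·m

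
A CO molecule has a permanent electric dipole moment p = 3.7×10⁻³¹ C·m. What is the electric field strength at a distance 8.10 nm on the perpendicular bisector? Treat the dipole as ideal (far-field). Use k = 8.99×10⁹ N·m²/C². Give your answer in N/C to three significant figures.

E ≈ 6260 N/C

In the equatorial plane E = kp/r³.
E = (8.99×10⁹)(3.70×10⁻³¹) / (8.10×10⁻⁹)³ = 6259 N/C.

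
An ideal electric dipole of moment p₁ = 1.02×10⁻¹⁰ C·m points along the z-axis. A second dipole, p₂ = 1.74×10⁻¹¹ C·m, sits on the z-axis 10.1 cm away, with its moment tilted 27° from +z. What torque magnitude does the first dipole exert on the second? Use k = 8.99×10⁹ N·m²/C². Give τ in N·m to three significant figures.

τ ≈ 1.41×10⁻⁸ N·m

The second dipole sits on the axis of the first, so the field there is axial: E₁ = 2kp₁/r³ along +z.
E₁ = 2(8.99×10⁹)(1.02×10⁻¹⁰)/(0.101)³ = 1780 N/C.
Torque on the second dipole: τ = p₂ E₁ sinθ.
τ = (1.74×10⁻¹¹)(1780)·sin27° = 1.406×10⁻⁸ N·m.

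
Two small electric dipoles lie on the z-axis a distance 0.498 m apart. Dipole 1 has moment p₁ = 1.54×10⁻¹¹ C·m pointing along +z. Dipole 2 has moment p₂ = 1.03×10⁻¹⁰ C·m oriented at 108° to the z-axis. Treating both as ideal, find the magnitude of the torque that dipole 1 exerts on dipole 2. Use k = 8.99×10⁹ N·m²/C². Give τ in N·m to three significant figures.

τ ≈ 2.20×10⁻¹⁰ N·m

The second dipole sits on the axis of the first, so the field there is axial: E₁ = 2kp₁/r³ along +z.
E₁ = 2(8.99×10⁹)(1.54×10⁻¹¹)/(0.498)³ = 2.242 N/C.
Torque on the second dipole: τ = p₂ E₁ sinθ.
τ = (1.03×10⁻¹⁰)(2.242)·sin108° = 2.196×10⁻¹⁰ N·m.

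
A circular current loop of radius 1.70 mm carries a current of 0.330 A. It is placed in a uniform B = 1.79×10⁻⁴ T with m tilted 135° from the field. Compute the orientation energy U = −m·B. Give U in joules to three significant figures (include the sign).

Magnetic moment m = IA = Iπa² = (0.330)·π·(0.00170)² = 2.996×10⁻⁶ A·m².
U = −m·B = −mB cosθ.
U = −(2.996×10⁻⁶)(1.79×10⁻⁴)·cos135° = 3.792×10⁻¹⁰ J.

U ≈ 3.79×10⁻¹⁰ J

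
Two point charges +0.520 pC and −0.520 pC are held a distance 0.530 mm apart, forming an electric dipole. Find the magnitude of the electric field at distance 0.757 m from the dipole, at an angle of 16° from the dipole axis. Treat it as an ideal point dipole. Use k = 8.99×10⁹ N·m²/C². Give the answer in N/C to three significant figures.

Dipole moment p = qd = (5.20×10⁻¹³ C)(5.30×10⁻⁴ m) = 2.756×10⁻¹⁶ C·m.
At angle θ the dipole field magnitude is E = (kp/r³)·√(1 + 3cos²θ).
kp/r³ = (8.99×10⁹)(2.756×10⁻¹⁶) / (0.757)³ = 5.712×10⁻⁶ N/C.
√(1 + 3cos²16°) = √(1 + 3·0.9240) = √3.7721 ≈ 1.9422.
E ≈ 5.712×10⁻⁶ × 1.942 = 1.109×10⁻⁵ N/C.

E ≈ 1.11×10⁻⁵ N/C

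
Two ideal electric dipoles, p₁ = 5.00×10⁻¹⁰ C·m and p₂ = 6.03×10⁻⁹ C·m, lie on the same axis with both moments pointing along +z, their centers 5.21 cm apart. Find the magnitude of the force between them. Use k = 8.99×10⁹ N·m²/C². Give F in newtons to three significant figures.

On-axis field of dipole 1 at distance r: E = 2kp₁/r³. Force on dipole 2 is F = p₂·dE/dr (gradient along axis).
dE/dr = −6kp₁/r⁴, so |F| = 6kp₁p₂/r⁴ (attractive for aligned moments).
F = 6(8.99×10⁹)(5.00×10⁻¹⁰)(6.03×10⁻⁹)/(0.0521)⁴ = 0.02207 N.

F ≈ 0.0221 N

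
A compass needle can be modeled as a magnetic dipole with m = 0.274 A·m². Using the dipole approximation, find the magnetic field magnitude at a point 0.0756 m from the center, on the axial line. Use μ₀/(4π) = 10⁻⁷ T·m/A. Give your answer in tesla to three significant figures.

B ≈ 1.27×10⁻⁴ T

On axis B = (μ₀/4π)·2m/r³.
B = 2·(10⁻⁷)·(0.274) / (0.0756)³ = 1.268×10⁻⁴ T.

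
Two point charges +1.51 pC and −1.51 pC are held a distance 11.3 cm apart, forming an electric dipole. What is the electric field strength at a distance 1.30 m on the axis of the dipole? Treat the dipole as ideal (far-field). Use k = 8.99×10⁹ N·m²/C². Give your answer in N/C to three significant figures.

Dipole moment p = qd = (1.51×10⁻¹² C)(0.113 m) = 1.706×10⁻¹³ C·m.
On the dipole axis E = 2kp/r³.
E = 2·(8.99×10⁹)(1.706×10⁻¹³) / (1.30)³ = 0.001396 N/C.

E ≈ 0.00140 N/C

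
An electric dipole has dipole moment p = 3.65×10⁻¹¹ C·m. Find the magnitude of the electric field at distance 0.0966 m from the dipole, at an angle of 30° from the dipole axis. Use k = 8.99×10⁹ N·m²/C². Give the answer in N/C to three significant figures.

At angle θ the dipole field magnitude is E = (kp/r³)·√(1 + 3cos²θ).
kp/r³ = (8.99×10⁹)(3.65×10⁻¹¹) / (0.0966)³ = 364.0 N/C.
√(1 + 3cos²30°) = √(1 + 3·0.7500) = √3.2500 ≈ 1.8028.
E ≈ 364.0 × 1.803 = 656.2 N/C.

E ≈ 656 N/C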